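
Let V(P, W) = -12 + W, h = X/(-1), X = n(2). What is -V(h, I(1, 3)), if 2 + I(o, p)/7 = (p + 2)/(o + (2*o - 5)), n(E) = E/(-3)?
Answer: 87/2 ≈ 43.500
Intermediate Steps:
n(E) = -E/3 (n(E) = E*(-⅓) = -E/3)
X = -⅔ (X = -⅓*2 = -⅔ ≈ -0.66667)
I(o, p) = -14 + 7*(2 + p)/(-5 + 3*o) (I(o, p) = -14 + 7*((p + 2)/(o + (2*o - 5))) = -14 + 7*((2 + p)/(o + (-5 + 2*o))) = -14 + 7*((2 + p)/(-5 + 3*o)) = -14 + 7*(2 + p)/(-5 + 3*o))
h = ⅔ (h = -⅔/(-1) = -⅔*(-1) = ⅔ ≈ 0.66667)
-V(h, I(1, 3)) = -(-12 + 7*(12 + 3 - 6*1)/(-5 + 3*1)) = -(-12 + 7*(12 + 3 - 6)/(-5 + 3)) = -(-12 + 7*9/(-2)) = -(-12 + 7*(-½)*9) = -(-12 - 63/2) = -1*(-87/2) = 87/2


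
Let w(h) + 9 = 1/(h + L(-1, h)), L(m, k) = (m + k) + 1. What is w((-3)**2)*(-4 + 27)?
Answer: -3703/18 ≈ -205.72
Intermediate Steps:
L(m, k) = 1 + k + m (L(m, k) = (k + m) + 1 = 1 + k + m)
w(h) = -9 + 1/(2*h) (w(h) = -9 + 1/(h + (1 + h - 1)) = -9 + 1/(h + h) = -9 + 1/(2*h))
w((-3)**2)*(-4 + 27) = (-9 + 1/(2*((-3)**2)))*(-4 + 27) = (-9 + (1/2)/9)*23 = (-9 + (1/2)*(1/9))*23 = (-9 + 1/18)*23 = -161/18*23 = -3703/18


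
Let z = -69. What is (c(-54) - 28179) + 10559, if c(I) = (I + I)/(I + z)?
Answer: -722384/41 ≈ -17619.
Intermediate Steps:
c(I) = 2*I/(-69 + I) (c(I) = (I + I)/(I - 69) = (2*I)/(-69 + I) = 2*I/(-69 + I))
(c(-54) - 28179) + 10559 = (2*(-54)/(-69 - 54) - 28179) + 10559 = (2*(-54)/(-123) - 28179) + 10559 = (2*(-54)*(-1/123) - 28179) + 10559 = (36/41 - 28179) + 10559 = -1155303/41 + 10559 = -722384/41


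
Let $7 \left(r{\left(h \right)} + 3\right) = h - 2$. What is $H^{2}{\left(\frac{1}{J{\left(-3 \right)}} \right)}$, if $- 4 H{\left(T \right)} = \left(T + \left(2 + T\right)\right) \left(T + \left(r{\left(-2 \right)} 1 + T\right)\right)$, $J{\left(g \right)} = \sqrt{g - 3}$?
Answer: $\frac{13085}{3528} - \frac{451 i \sqrt{6}}{882} \approx 3.7089 - 1.2525 i$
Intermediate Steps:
$J{\left(g \right)} = \sqrt{-3 + g}$
$r{\left(h \right)} = - \frac{23}{7} + \frac{h}{7}$ ($r{\left(h \right)} = -3 + \frac{h - 2}{7} = -3 + \frac{-2 + h}{7} = -3 + \left(- \frac{2}{7} + \frac{h}{7}\right) = - \frac{23}{7} + \frac{h}{7}$)
$H{\left(T \right)} = - \frac{\left(2 + 2 T\right) \left(- \frac{25}{7} + 2 T\right)}{4}$ ($H{\left(T \right)} = - \frac{\left(T + \left(2 + T\right)\right) \left(T + \left(\left(- \frac{23}{7} + \frac{1}{7} \left(-2\right)\right) 1 + T\right)\right)}{4} = - \frac{\left(2 + 2 T\right) \left(T + \left(\left(- \frac{23}{7} - \frac{2}{7}\right) 1 + T\right)\right)}{4} = - \frac{\left(2 + 2 T\right) \left(T + \left(\left(- \frac{25}{7}\right) 1 + T\right)\right)}{4} = - \frac{\left(2 + 2 T\right) \left(T + \left(- \frac{25}{7} + T\right)\right)}{4} = - \frac{\left(2 + 2 T\right) \left(- \frac{25}{7} + 2 T\right)}{4}$)
$H^{2}{\left(\frac{1}{J{\left(-3 \right)}} \right)} = \left(\frac{25}{14} - \left(\frac{1}{\sqrt{-3 - 3}}\right)^{2} + \frac{11}{14 \sqrt{-3 - 3}}\right)^{2} = \left(\frac{25}{14} - \left(\frac{1}{\sqrt{-6}}\right)^{2} + \frac{11}{14 \sqrt{-6}}\right)^{2} = \left(\frac{25}{14} - \left(\frac{1}{i \sqrt{6}}\right)^{2} + \frac{11}{14 i \sqrt{6}}\right)^{2} = \left(\frac{25}{14} - \left(- \frac{i \sqrt{6}}{6}\right)^{2} + \frac{11 \left(- \frac{i \sqrt{6}}{6}\right)}{14}\right)^{2} = \left(\frac{25}{14} - - \frac{1}{6} - \frac{11 i \sqrt{6}}{84}\right)^{2} = \left(\frac{25}{14} + \frac{1}{6} - \frac{11 i \sqrt{6}}{84}\right)^{2} = \left(\frac{41}{21} - \frac{11 i \sqrt{6}}{84}\right)^{2}$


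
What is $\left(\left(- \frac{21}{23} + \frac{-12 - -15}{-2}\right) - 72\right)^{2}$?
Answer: $\frac{11716929}{2116} \approx 5537.3$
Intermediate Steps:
$\left(\left(- \frac{21}{23} + \frac{-12 - -15}{-2}\right) - 72\right)^{2} = \left(\left(\left(-21\right) \frac{1}{23} + \left(-12 + 15\right) \left(- \frac{1}{2}\right)\right) - 72\right)^{2} = \left(\left(- \frac{21}{23} + 3 \left(- \frac{1}{2}\right)\right) - 72\right)^{2} = \left(\left(- \frac{21}{23} - \frac{3}{2}\right) - 72\right)^{2} = \left(- \frac{111}{46} - 72\right)^{2} = \left(- \frac{3423}{46}\right)^{2} = \frac{11716929}{2116}$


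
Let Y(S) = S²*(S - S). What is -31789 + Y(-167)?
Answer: -31789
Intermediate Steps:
Y(S) = 0 (Y(S) = S²*0 = 0)
-31789 + Y(-167) = -31789 + 0 = -31789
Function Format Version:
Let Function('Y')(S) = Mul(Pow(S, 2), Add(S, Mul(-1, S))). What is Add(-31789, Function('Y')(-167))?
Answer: -31789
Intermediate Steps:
Function('Y')(S) = 0 (Function('Y')(S) = Mul(Pow(S, 2), 0) = 0)
Add(-31789, Function('Y')(-167)) = Add(-31789, 0) = -31789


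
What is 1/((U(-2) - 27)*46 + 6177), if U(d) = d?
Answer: 1/4843 ≈ 0.00020648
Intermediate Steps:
1/((U(-2) - 27)*46 + 6177) = 1/((-2 - 27)*46 + 6177) = 1/(-29*46 + 6177) = 1/(-1334 + 6177) = 1/4843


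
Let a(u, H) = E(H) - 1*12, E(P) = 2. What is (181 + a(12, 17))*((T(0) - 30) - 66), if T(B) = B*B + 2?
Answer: -16074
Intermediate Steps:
T(B) = 2 + B² (T(B) = B² + 2 = 2 + B²)
a(u, H) = -10 (a(u, H) = 2 - 1*12 = 2 - 12 = -10)
(181 + a(12, 17))*((T(0) - 30) - 66) = (181 - 10)*(((2 + 0²) - 30) - 66) = 171*(((2 + 0) - 30) - 66) = 171*((2 - 30) - 66) = 171*(-28 - 66) = 171*(-94) = -16074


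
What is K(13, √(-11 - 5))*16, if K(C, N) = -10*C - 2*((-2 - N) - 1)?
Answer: -1984 + 128*I ≈ -1984.0 + 128.0*I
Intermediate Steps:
K(C, N) = 6 - 10*C + 2*N (K(C, N) = -10*C - 2*(-3 - N) = -10*C + (6 + 2*N) = 6 - 10*C + 2*N)
K(13, √(-11 - 5))*16 = (6 - 10*13 + 2*√(-11 - 5))*16 = (6 - 130 + 2*√(-16))*16 = (6 - 130 + 2*(4*I))*16 = (6 - 130 + 8*I)*16 = (-124 + 8*I)*16 = -1984 + 128*I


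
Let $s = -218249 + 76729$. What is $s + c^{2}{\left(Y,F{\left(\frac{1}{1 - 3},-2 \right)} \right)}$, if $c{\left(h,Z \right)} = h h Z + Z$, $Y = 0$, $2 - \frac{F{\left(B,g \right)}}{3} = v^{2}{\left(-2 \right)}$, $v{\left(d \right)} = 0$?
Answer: $-141484$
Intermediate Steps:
$F{\left(B,g \right)} = 6$ ($F{\left(B,g \right)} = 6 - 3 \cdot 0^{2} = 6 - 0 = 6 + 0 = 6$)
$s = -141520$
$c{\left(h,Z \right)} = Z + Z h^{2}$ ($c{\left(h,Z \right)} = h^{2} Z + Z = Z h^{2} + Z = Z + Z h^{2}$)
$s + c^{2}{\left(Y,F{\left(\frac{1}{1 - 3},-2 \right)} \right)} = -141520 + \left(6 \left(1 + 0^{2}\right)\right)^{2} = -141520 + \left(6 \left(1 + 0\right)\right)^{2} = -141520 + \left(6 \cdot 1\right)^{2} = -141520 + 6^{2} = -141520 + 36 = -141484$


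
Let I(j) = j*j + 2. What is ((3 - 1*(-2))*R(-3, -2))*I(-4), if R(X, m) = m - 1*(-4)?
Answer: 180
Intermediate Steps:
I(j) = 2 + j**2 (I(j) = j**2 + 2 = 2 + j**2)
R(X, m) = 4 + m (R(X, m) = m + 4 = 4 + m)
((3 - 1*(-2))*R(-3, -2))*I(-4) = ((3 - 1*(-2))*(4 - 2))*(2 + (-4)**2) = ((3 + 2)*2)*(2 + 16) = (5*2)*18 = 10*18 = 180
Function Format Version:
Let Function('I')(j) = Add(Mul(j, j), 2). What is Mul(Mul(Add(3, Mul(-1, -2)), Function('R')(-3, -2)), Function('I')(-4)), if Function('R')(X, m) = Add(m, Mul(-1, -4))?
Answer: 180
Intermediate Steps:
Function('I')(j) = Add(2, Pow(j, 2)) (Function('I')(j) = Add(Pow(j, 2), 2) = Add(2, Pow(j, 2)))
Function('R')(X, m) = Add(4, m) (Function('R')(X, m) = Add(m, 4) = Add(4, m))
Mul(Mul(Add(3, Mul(-1, -2)), Function('R')(-3, -2)), Function('I')(-4)) = Mul(Mul(Add(3, Mul(-1, -2)), Add(4, -2)), Add(2, Pow(-4, 2))) = Mul(Mul(Add(3, 2), 2), Add(2, 16)) = Mul(Mul(5, 2), 18) = Mul(10, 18) = 180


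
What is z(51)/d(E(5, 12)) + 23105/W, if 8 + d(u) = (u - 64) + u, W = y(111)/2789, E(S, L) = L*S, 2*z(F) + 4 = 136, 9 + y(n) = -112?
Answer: -515517429/968 ≈ -5.3256e+5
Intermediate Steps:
y(n) = -121 (y(n) = -9 - 112 = -121)
z(F) = 66 (z(F) = -2 + (1/2)*136 = -2 + 68 = 66)
W = -121/2789 ≈ -0.043385
d(u) = -72 + 2*u (d(u) = -8 + ((u - 64) + u) = -8 + ((-64 + u) + u) = -8 + (-64 + 2*u) = -72 + 2*u)
z(51)/d(E(5, 12)) + 23105/W = 66/(-72 + 2*(12*5)) + 23105/(-121/2789) = 66/(-72 + 2*60) + 23105*(-2789/121) = 66/(-72 + 120) - 64439845/121 = 66/48 - 64439845/121 = 66*(1/48) - 64439845/121 = 11/8 - 64439845/121 = -515517429/968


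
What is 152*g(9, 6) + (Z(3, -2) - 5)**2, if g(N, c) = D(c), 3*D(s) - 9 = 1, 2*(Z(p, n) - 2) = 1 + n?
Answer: 6227/12 ≈ 518.92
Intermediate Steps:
Z(p, n) = 5/2 + n/2 (Z(p, n) = 2 + (1 + n)/2 = 2 + (1/2 + n/2) = 5/2 + n/2)
D(s) = 10/3 (D(s) = 3 + (1/3)*1 = 3 + 1/3 = 10/3)
g(N, c) = 10/3
152*g(9, 6) + (Z(3, -2) - 5)**2 = 152*(10/3) + ((5/2 + (1/2)*(-2)) - 5)**2 = 1520/3 + ((5/2 - 1) - 5)**2 = 1520/3 + (3/2 - 5)**2 = 1520/3 + (-7/2)**2 = 1520/3 + 49/4 = 6227/12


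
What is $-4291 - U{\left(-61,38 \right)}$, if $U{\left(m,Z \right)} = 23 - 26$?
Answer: $-4288$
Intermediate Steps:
$U{\left(m,Z \right)} = -3$
$-4291 - U{\left(-61,38 \right)} = -4291 - -3 = -4291 + 3 = -4288$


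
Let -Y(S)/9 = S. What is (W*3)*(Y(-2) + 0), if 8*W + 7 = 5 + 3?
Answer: 27/4 ≈ 6.7500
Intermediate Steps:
W = ⅛ (W = -7/8 + (5 + 3)/8 = -7/8 + (⅛)*8 = -7/8 + 1 = ⅛ ≈ 0.12500)
Y(S) = -9*S
(W*3)*(Y(-2) + 0) = ((⅛)*3)*(-9*(-2) + 0) = 3*(18 + 0)/8 = (3/8)*18 = 27/4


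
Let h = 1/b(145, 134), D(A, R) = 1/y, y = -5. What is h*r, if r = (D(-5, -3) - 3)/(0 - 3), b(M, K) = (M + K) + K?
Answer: 16/6195 ≈ 0.0025827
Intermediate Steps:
b(M, K) = M + 2*K (b(M, K) = (K + M) + K = M + 2*K)
D(A, R) = -1/5 (D(A, R) = 1/(-5) = -1/5)
h = 1/413 (h = 1/(145 + 2*134) = 1/(145 + 268) = 1/413 ≈ 0.0024213)
r = 16/15 (r = (-1/5 - 3)/(0 - 3) = -16/5/(-3) = -16/5*(-1/3) = 16/15 ≈ 1.0667)
h*r = (1/413)*(16/15) = 16/6195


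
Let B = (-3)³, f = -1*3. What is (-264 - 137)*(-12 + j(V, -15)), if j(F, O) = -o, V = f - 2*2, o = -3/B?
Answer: 43709/9 ≈ 4856.6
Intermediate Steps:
f = -3
B = -27
o = ⅑ (o = -3/(-27) = -3*(-1/27) = ⅑ ≈ 0.11111)
V = -7 (V = -3 - 2*2 = -3 - 4 = -7)
j(F, O) = -⅑ (j(F, O) = -1*⅑ = -⅑)
(-264 - 137)*(-12 + j(V, -15)) = (-264 - 137)*(-12 - ⅑) = -401*(-109/9) = 43709/9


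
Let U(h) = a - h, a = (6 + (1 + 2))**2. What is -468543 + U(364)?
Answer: -468826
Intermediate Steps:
a = 81 (a = (6 + 3)**2 = 9**2 = 81)
U(h) = 81 - h
-468543 + U(364) = -468543 + (81 - 1*364) = -468543 + (81 - 364) = -468543 - 283 = -468826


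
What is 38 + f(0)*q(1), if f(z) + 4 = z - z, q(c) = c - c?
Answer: 38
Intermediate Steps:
q(c) = 0
f(z) = -4 (f(z) = -4 + (z - z) = -4 + 0 = -4)
38 + f(0)*q(1) = 38 - 4*0 = 38 + 0 = 38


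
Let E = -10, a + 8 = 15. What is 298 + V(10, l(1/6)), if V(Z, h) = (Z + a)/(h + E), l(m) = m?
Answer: 17480/59 ≈ 296.27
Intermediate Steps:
a = 7 (a = -8 + 15 = 7)
V(Z, h) = (7 + Z)/(-10 + h) (V(Z, h) = (Z + 7)/(h - 10) = (7 + Z)/(-10 + h))
298 + V(10, l(1/6)) = 298 + (7 + 10)/(-10 + 1/6) = 298 + 17/(-10 + 1*(⅙)) = 298 + 17/(-10 + ⅙) = 298 + 17/(-59/6) = 298 - 6/59*17 = 298 - 102/59 = 17480/59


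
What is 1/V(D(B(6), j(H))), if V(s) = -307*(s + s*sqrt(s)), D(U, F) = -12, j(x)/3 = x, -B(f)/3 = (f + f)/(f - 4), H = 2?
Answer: 1/47892 - I*sqrt(3)/23946 ≈ 2.088e-5 - 7.2332e-5*I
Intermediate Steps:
B(f) = -6*f/(-4 + f) (B(f) = -3*(f + f)/(f - 4) = -3*2*f/(-4 + f) = -6*f/(-4 + f))
j(x) = 3*x
V(s) = -307*s - 307*s**(3/2) (V(s) = -307*(s + s**(3/2)) = -307*s - 307*s**(3/2))
1/V(D(B(6), j(H))) = 1/(-307*(-12) - (-7368)*I*sqrt(3)) = 1/(3684 - (-7368)*I*sqrt(3)) = 1/(3684 + 7368*I*sqrt(3))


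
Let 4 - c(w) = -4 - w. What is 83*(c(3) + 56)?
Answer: 5561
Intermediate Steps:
c(w) = 8 + w (c(w) = 4 - (-4 - w) = 4 + (4 + w) = 8 + w)
83*(c(3) + 56) = 83*((8 + 3) + 56) = 83*(11 + 56) = 83*67 = 5561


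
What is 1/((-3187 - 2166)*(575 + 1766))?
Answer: -1/12531373 ≈ -7.9800e-8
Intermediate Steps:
1/((-3187 - 2166)*(575 + 1766)) = 1/(-5353*2341) = 1/(-12531373) = -1/12531373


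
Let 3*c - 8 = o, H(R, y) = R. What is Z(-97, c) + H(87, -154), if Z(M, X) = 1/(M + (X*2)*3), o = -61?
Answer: 17660/203 ≈ 86.995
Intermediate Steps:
c = -53/3 (c = 8/3 + (⅓)*(-61) = 8/3 - 61/3 = -53/3 ≈ -17.667)
Z(M, X) = 1/(M + 6*X) (Z(M, X) = 1/(M + (2*X)*3) = 1/(M + 6*X))
Z(-97, c) + H(87, -154) = 1/(-97 + 6*(-53/3)) + 87 = 1/(-97 - 106) + 87 = 1/(-203) + 87 = -1/203 + 87 = 17660/203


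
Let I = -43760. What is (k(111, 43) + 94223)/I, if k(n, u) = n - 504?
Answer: -9383/4376 ≈ -2.1442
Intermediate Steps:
k(n, u) = -504 + n
(k(111, 43) + 94223)/I = ((-504 + 111) + 94223)/(-43760) = (-393 + 94223)*(-1/43760) = 93830*(-1/43760) = -9383/4376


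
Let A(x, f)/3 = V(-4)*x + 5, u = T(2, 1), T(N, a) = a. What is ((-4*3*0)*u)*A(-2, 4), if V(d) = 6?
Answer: 0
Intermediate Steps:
u = 1
A(x, f) = 15 + 18*x (A(x, f) = 3*(6*x + 5) = 3*(5 + 6*x) = 15 + 18*x)
((-4*3*0)*u)*A(-2, 4) = ((-4*3*0)*1)*(15 + 18*(-2)) = (-12*0*1)*(15 - 36) = (0*1)*(-21) = 0*(-21) = 0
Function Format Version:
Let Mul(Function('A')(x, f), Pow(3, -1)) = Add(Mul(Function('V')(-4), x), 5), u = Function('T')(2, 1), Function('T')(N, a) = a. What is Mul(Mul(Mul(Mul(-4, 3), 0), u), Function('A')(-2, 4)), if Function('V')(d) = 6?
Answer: 0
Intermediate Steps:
u = 1
Function('A')(x, f) = Add(15, Mul(18, x)) (Function('A')(x, f) = Mul(3, Add(Mul(6, x), 5)) = Mul(3, Add(5, Mul(6, x))) = Add(15, Mul(18, x)))
Mul(Mul(Mul(Mul(-4, 3), 0), u), Function('A')(-2, 4)) = Mul(Mul(Mul(Mul(-4, 3), 0), 1), Add(15, Mul(18, -2))) = Mul(Mul(Mul(-12, 0), 1), Add(15, -36)) = Mul(Mul(0, 1), -21) = Mul(0, -21) = 0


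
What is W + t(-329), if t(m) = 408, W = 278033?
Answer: 278441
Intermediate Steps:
W + t(-329) = 278033 + 408 = 278441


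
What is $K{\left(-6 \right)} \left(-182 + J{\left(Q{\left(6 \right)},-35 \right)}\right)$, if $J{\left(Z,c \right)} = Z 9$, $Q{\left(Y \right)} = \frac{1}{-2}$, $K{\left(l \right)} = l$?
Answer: $1119$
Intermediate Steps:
$Q{\left(Y \right)} = - \frac{1}{2}$
$J{\left(Z,c \right)} = 9 Z$
$K{\left(-6 \right)} \left(-182 + J{\left(Q{\left(6 \right)},-35 \right)}\right) = - 6 \left(-182 + 9 \left(- \frac{1}{2}\right)\right) = - 6 \left(-182 - \frac{9}{2}\right) = \left(-6\right) \left(- \frac{373}{2}\right) = 1119$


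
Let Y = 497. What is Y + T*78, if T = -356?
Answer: -27271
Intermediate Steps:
Y + T*78 = 497 - 356*78 = 497 - 27768 = -27271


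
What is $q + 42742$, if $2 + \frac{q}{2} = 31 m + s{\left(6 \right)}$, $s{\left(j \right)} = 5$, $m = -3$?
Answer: $42562$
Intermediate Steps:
$q = -180$ ($q = -4 + 2 \left(31 \left(-3\right) + 5\right) = -4 + 2 \left(-93 + 5\right) = -4 + 2 \left(-88\right) = -4 - 176 = -180$)
$q + 42742 = -180 + 42742 = 42562$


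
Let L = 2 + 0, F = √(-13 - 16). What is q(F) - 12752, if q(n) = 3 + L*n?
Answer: -12749 + 2*I*√29 ≈ -12749.0 + 10.77*I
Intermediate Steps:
F = I*√29 (F = √(-29) = I*√29 ≈ 5.3852*I)
L = 2
q(n) = 3 + 2*n
q(F) - 12752 = (3 + 2*(I*√29)) - 12752 = (3 + 2*I*√29) - 12752 = -12749 + 2*I*√29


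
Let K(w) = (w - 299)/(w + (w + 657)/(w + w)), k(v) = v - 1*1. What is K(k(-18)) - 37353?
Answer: -12696999/340 ≈ -37344.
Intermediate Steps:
k(v) = -1 + v (k(v) = v - 1 = -1 + v)
K(w) = (-299 + w)/(w + (657 + w)/(2*w)) (K(w) = (-299 + w)/(w + (657 + w)/((2*w))) = (-299 + w)/(w + (657 + w)*(1/(2*w))) = (-299 + w)/(w + (657 + w)/(2*w)))
K(k(-18)) - 37353 = 2*(-1 - 18)*(-299 + (-1 - 18))/(657 + (-1 - 18) + 2*(-1 - 18)²) - 37353 = 2*(-19)*(-299 - 19)/(657 - 19 + 2*(-19)²) - 37353 = 2*(-19)*(-318)/(657 - 19 + 2*361) - 37353 = 2*(-19)*(-318)/(657 - 19 + 722) - 37353 = 2*(-19)*(-318)/1360 - 37353 = 2*(-19)*(1/1360)*(-318) - 37353 = 3021/340 - 37353 = -12696999/340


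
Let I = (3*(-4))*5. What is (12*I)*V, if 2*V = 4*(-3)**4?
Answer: -116640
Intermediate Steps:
I = -60 (I = -12*5 = -60)
V = 162 (V = (4*(-3)**4)/2 = (4*81)/2 = (1/2)*324 = 162)
(12*I)*V = (12*(-60))*162 = -720*162 = -116640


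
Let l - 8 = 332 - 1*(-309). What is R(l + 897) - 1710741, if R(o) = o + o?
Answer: -1707649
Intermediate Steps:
l = 649 (l = 8 + (332 - 1*(-309)) = 8 + (332 + 309) = 8 + 641 = 649)
R(o) = 2*o
R(l + 897) - 1710741 = 2*(649 + 897) - 1710741 = 2*1546 - 1710741 = 3092 - 1710741 = -1707649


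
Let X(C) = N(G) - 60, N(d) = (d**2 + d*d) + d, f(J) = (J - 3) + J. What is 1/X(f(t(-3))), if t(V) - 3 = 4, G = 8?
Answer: 1/76 ≈ 0.013158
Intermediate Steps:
t(V) = 7 (t(V) = 3 + 4 = 7)
f(J) = -3 + 2*J (f(J) = (-3 + J) + J = -3 + 2*J)
N(d) = d + 2*d**2 (N(d) = (d**2 + d**2) + d = 2*d**2 + d = d + 2*d**2)
X(C) = 76 (X(C) = 8*(1 + 2*8) - 60 = 8*(1 + 16) - 60 = 8*17 - 60 = 136 - 60 = 76)
1/X(f(t(-3))) = 1/76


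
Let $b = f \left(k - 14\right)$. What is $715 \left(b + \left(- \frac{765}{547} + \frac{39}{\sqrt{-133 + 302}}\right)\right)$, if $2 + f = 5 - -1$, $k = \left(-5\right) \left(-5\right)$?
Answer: $\frac{17834960}{547} \approx 32605.0$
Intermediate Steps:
$k = 25$
$f = 4$ ($f = -2 + \left(5 - -1\right) = -2 + \left(5 + 1\right) = -2 + 6 = 4$)
$b = 44$ ($b = 4 \left(25 - 14\right) = 4 \cdot 11 = 44$)
$715 \left(b + \left(- \frac{765}{547} + \frac{39}{\sqrt{-133 + 302}}\right)\right) = 715 \left(44 + \left(- \frac{765}{547} + \frac{39}{\sqrt{-133 + 302}}\right)\right) = 715 \left(44 + \left(\left(-765\right) \frac{1}{547} + \frac{39}{\sqrt{169}}\right)\right) = 715 \left(44 - \left(\frac{765}{547} - \frac{39}{13}\right)\right) = 715 \left(44 + \left(- \frac{765}{547} + 39 \cdot \frac{1}{13}\right)\right) = 715 \left(44 + \left(- \frac{765}{547} + 3\right)\right) = 715 \left(44 + \frac{876}{547}\right) = 715 \cdot \frac{24944}{547} = \frac{17834960}{547}$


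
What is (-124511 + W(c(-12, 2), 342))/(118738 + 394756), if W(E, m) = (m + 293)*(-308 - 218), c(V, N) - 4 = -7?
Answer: -458521/513494 ≈ -0.89294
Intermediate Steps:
c(V, N) = -3 (c(V, N) = 4 - 7 = -3)
W(E, m) = -154118 - 526*m (W(E, m) = (293 + m)*(-526) = -154118 - 526*m)
(-124511 + W(c(-12, 2), 342))/(118738 + 394756) = (-124511 + (-154118 - 526*342))/(118738 + 394756) = (-124511 + (-154118 - 179892))/513494 = (-124511 - 334010)*(1/513494) = -458521*1/513494 = -458521/513494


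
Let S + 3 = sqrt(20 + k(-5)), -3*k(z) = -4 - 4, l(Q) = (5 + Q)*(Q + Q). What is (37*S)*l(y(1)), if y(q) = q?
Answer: -1332 + 296*sqrt(51) ≈ 781.86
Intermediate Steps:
l(Q) = 2*Q*(5 + Q) (l(Q) = (5 + Q)*(2*Q) = 2*Q*(5 + Q))
k(z) = 8/3 (k(z) = -(-4 - 4)/3 = -1/3*(-8) = 8/3)
S = -3 + 2*sqrt(51)/3 (S = -3 + sqrt(20 + 8/3) = -3 + sqrt(68/3) = -3 + 2*sqrt(51)/3 ≈ 1.7610)
(37*S)*l(y(1)) = (37*(-3 + 2*sqrt(51)/3))*(2*1*(5 + 1)) = (-111 + 74*sqrt(51)/3)*(2*1*6) = (-111 + 74*sqrt(51)/3)*12 = -1332 + 296*sqrt(51)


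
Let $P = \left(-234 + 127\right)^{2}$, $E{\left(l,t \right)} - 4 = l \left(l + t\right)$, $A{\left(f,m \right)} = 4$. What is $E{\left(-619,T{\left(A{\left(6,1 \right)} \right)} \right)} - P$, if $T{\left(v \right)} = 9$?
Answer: $366145$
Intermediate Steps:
$E{\left(l,t \right)} = 4 + l \left(l + t\right)$
$P = 11449$ ($P = \left(-107\right)^{2} = 11449$)
$E{\left(-619,T{\left(A{\left(6,1 \right)} \right)} \right)} - P = \left(4 + \left(-619\right)^{2} - 5571\right) - 11449 = \left(4 + 383161 - 5571\right) - 11449 = 377594 - 11449 = 366145$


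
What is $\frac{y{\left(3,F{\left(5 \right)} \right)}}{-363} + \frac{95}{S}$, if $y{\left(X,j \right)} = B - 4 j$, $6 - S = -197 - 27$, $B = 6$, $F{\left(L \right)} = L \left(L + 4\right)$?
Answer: $\frac{4967}{5566} \approx 0.89238$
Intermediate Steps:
$F{\left(L \right)} = L \left(4 + L\right)$
$S = 230$ ($S = 6 - \left(-197 - 27\right) = 6 - -224 = 6 + 224 = 230$)
$y{\left(X,j \right)} = 6 - 4 j$
$\frac{y{\left(3,F{\left(5 \right)} \right)}}{-363} + \frac{95}{S} = \frac{6 - 4 \cdot 5 \left(4 + 5\right)}{-363} + \frac{95}{230} = \left(6 - 4 \cdot 5 \cdot 9\right) \left(- \frac{1}{363}\right) + 95 \cdot \frac{1}{230} = \left(6 - 180\right) \left(- \frac{1}{363}\right) + \frac{19}{46} = \left(-174\right) \left(- \frac{1}{363}\right) + \frac{19}{46} = \frac{58}{121} + \frac{19}{46} = \frac{4967}{5566}$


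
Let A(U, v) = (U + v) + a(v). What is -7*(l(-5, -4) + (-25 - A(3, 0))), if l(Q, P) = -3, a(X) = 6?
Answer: 259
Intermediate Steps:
A(U, v) = 6 + U + v (A(U, v) = (U + v) + 6 = 6 + U + v)
-7*(l(-5, -4) + (-25 - A(3, 0))) = -7*(-3 + (-25 - (6 + 3 + 0))) = -7*(-3 + (-25 - 1*9)) = -7*(-3 + (-25 - 9)) = -7*(-3 - 34) = -7*(-37) = 259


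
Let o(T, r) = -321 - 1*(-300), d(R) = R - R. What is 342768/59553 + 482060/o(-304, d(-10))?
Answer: -1062997076/46319 ≈ -22949.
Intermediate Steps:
d(R) = 0
o(T, r) = -21 (o(T, r) = -321 + 300 = -21)
342768/59553 + 482060/o(-304, d(-10)) = 342768/59553 + 482060/(-21) = 342768*(1/59553) + 482060*(-1/21) = 114256/19851 - 482060/21 = -1062997076/46319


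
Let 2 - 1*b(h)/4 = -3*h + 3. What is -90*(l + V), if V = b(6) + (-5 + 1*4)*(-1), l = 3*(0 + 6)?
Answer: -7830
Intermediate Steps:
l = 18 (l = 3*6 = 18)
b(h) = -4 + 12*h (b(h) = 8 - 4*(-3*h + 3) = 8 - 4*(3 - 3*h) = 8 + (-12 + 12*h) = -4 + 12*h)
V = 69 (V = (-4 + 12*6) + (-5 + 1*4)*(-1) = (-4 + 72) + (-5 + 4)*(-1) = 68 - 1*(-1) = 68 + 1 = 69)
-90*(l + V) = -90*(18 + 69) = -90*87 = -7830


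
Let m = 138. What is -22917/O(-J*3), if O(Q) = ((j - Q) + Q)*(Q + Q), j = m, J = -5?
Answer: -7639/1380 ≈ -5.5355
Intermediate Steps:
j = 138
O(Q) = 276*Q (O(Q) = ((138 - Q) + Q)*(Q + Q) = 138*(2*Q) = 276*Q)
-22917/O(-J*3) = -22917/(276*(-1*(-5)*3)) = -22917/(276*(5*3)) = -22917/(276*15) = -22917/4140 = -22917*1/4140 = -7639/1380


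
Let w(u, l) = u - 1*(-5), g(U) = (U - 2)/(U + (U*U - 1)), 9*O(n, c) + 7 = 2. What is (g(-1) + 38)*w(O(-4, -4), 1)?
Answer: 1640/9 ≈ 182.22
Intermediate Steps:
O(n, c) = -5/9 (O(n, c) = -7/9 + (1/9)*2 = -7/9 + 2/9 = -5/9)
g(U) = (-2 + U)/(-1 + U + U**2) (g(U) = (-2 + U)/(U + (U**2 - 1)) = (-2 + U)/(U + (-1 + U**2)) = (-2 + U)/(-1 + U + U**2))
w(u, l) = 5 + u (w(u, l) = u + 5 = 5 + u)
(g(-1) + 38)*w(O(-4, -4), 1) = ((-2 - 1)/(-1 - 1 + (-1)**2) + 38)*(5 - 5/9) = (-3/(-1 - 1 + 1) + 38)*(40/9) = (-3/(-1) + 38)*(40/9) = (-1*(-3) + 38)*(40/9) = (3 + 38)*(40/9) = 41*(40/9) = 1640/9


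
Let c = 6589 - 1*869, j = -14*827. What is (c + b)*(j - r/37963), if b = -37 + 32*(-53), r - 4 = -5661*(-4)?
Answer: -1752518790594/37963 ≈ -4.6164e+7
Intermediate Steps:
r = 22648 (r = 4 - 5661*(-4) = 4 + 22644 = 22648)
j = -11578
c = 5720 (c = 6589 - 869 = 5720)
b = -1733 (b = -37 - 1696 = -1733)
(c + b)*(j - r/37963) = (5720 - 1733)*(-11578 - 1*22648/37963) = 3987*(-11578 - 22648*1/37963) = 3987*(-11578 - 22648/37963) = 3987*(-439558262/37963) = -1752518790594/37963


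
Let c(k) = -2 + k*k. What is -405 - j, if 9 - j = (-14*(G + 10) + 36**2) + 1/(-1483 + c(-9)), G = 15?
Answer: 746927/1404 ≈ 532.00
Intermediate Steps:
c(k) = -2 + k**2
j = -1315547/1404 (j = 9 - ((-14*(15 + 10) + 36**2) + 1/(-1483 + (-2 + (-9)**2))) = 9 - ((-14*25 + 1296) + 1/(-1483 + (-2 + 81))) = 9 - ((-350 + 1296) + 1/(-1483 + 79)) = 9 - (946 + 1/(-1404)) = 9 - (946 - 1/1404) = 9 - 1*1328183/1404 = 9 - 1328183/1404 = -1315547/1404 ≈ -937.00)
-405 - j = -405 - 1*(-1315547/1404) = -405 + 1315547/1404 = 746927/1404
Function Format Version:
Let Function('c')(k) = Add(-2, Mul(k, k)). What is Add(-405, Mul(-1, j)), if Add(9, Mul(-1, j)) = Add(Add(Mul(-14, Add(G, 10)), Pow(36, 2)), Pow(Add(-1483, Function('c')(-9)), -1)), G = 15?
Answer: Rational(746927, 1404) ≈ 532.00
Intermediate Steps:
Function('c')(k) = Add(-2, Pow(k, 2))
j = Rational(-1315547, 1404) (j = Add(9, Mul(-1, Add(Add(Mul(-14, Add(15, 10)), Pow(36, 2)), Pow(Add(-1483, Add(-2, Pow(-9, 2))), -1)))) = Add(9, Mul(-1, Add(Add(Mul(-14, 25), 1296), Pow(Add(-1483, Add(-2, 81)), -1)))) = Add(9, Mul(-1, Add(Add(-350, 1296), Pow(Add(-1483, 79), -1)))) = Add(9, Mul(-1, Add(946, Pow(-1404, -1)))) = Add(9, Mul(-1, Add(946, Rational(-1, 1404)))) = Add(9, Mul(-1, Rational(1328183, 1404))) = Add(9, Rational(-1328183, 1404)) = Rational(-1315547, 1404) ≈ -937.00)
Add(-405, Mul(-1, j)) = Add(-405, Mul(-1, Rational(-1315547, 1404))) = Add(-405, Rational(1315547, 1404)) = Rational(746927, 1404)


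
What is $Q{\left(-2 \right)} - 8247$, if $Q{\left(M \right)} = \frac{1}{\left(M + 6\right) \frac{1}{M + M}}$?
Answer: $-8248$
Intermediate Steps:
$Q{\left(M \right)} = \frac{2 M}{6 + M}$ ($Q{\left(M \right)} = \frac{1}{\left(6 + M\right) \frac{1}{2 M}} = \frac{1}{\frac{1}{2} \frac{1}{M} \left(6 + M\right)} = \frac{2 M}{6 + M}$)
$Q{\left(-2 \right)} - 8247 = 2 \left(-2\right) \frac{1}{6 - 2} - 8247 = 2 \left(-2\right) \frac{1}{4} - 8247 = -1 - 8247 = -8248$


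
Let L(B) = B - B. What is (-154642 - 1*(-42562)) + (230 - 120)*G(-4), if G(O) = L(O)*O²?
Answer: -112080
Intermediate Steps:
L(B) = 0
G(O) = 0 (G(O) = 0*O² = 0)
(-154642 - 1*(-42562)) + (230 - 120)*G(-4) = (-154642 - 1*(-42562)) + (230 - 120)*0 = (-154642 + 42562) + 110*0 = -112080 + 0 = -112080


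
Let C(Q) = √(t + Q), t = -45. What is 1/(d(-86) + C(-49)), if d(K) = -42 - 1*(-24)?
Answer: -9/209 - I*√94/418 ≈ -0.043062 - 0.023195*I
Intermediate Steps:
C(Q) = √(-45 + Q)
d(K) = -18 (d(K) = -42 + 24 = -18)
1/(d(-86) + C(-49)) = 1/(-18 + √(-45 - 49)) = 1/(-18 + √(-94)) = 1/(-18 + I*√94)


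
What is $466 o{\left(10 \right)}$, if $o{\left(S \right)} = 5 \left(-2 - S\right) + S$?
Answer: $-23300$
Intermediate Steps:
$o{\left(S \right)} = -10 - 4 S$ ($o{\left(S \right)} = \left(-10 - 5 S\right) + S = -10 - 4 S$)
$466 o{\left(10 \right)} = 466 \left(-10 - 40\right) = 466 \left(-50\right) = -23300$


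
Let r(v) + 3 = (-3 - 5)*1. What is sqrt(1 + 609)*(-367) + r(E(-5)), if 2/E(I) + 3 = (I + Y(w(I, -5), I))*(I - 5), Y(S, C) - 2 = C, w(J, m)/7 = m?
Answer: -11 - 367*sqrt(610) ≈ -9075.2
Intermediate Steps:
w(J, m) = 7*m
Y(S, C) = 2 + C
E(I) = 2/(-3 + (-5 + I)*(2 + 2*I)) (E(I) = 2/(-3 + (I + (2 + I))*(I - 5)) = 2/(-3 + (2 + 2*I)*(-5 + I)) = 2/(-3 + (-5 + I)*(2 + 2*I)))
r(v) = -11 (r(v) = -3 + (-3 - 5)*1 = -3 - 8*1 = -3 - 8 = -11)
sqrt(1 + 609)*(-367) + r(E(-5)) = sqrt(1 + 609)*(-367) - 11 = sqrt(610)*(-367) - 11 = -367*sqrt(610) - 11 = -11 - 367*sqrt(610)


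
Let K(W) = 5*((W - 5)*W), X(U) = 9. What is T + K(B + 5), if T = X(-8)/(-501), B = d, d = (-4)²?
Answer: 280557/167 ≈ 1680.0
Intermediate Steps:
d = 16
B = 16
T = -3/167 (T = 9/(-501) = 9*(-1/501) = -3/167 ≈ -0.017964)
K(W) = 5*W*(-5 + W) (K(W) = 5*((-5 + W)*W) = 5*(W*(-5 + W)) = 5*W*(-5 + W))
T + K(B + 5) = -3/167 + 5*(16 + 5)*(-5 + (16 + 5)) = -3/167 + 5*21*(-5 + 21) = -3/167 + 5*21*16 = -3/167 + 1680 = 280557/167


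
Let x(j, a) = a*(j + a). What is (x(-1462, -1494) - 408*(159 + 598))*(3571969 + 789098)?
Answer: 17912681484336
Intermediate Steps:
x(j, a) = a*(a + j)
(x(-1462, -1494) - 408*(159 + 598))*(3571969 + 789098) = (-1494*(-1494 - 1462) - 408*(159 + 598))*(3571969 + 789098) = (-1494*(-2956) - 408*757)*4361067 = (4416264 - 308856)*4361067 = 4107408*4361067 = 17912681484336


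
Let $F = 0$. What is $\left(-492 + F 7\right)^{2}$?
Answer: $242064$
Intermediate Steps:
$\left(-492 + F 7\right)^{2} = \left(-492 + 0 \cdot 7\right)^{2} = \left(-492 + 0\right)^{2} = \left(-492\right)^{2} = 242064$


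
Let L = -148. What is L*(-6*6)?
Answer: 5328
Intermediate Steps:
L*(-6*6) = -(-888)*6 = -148*(-36) = 5328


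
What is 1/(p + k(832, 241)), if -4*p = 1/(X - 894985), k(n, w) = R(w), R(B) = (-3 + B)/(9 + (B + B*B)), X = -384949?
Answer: 42662760088/174079357 ≈ 245.08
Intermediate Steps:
R(B) = (-3 + B)/(9 + B + B²) (R(B) = (-3 + B)/(9 + (B + B²)) = (-3 + B)/(9 + B + B²))
k(n, w) = (-3 + w)/(9 + w + w²)
p = 1/5119736 (p = -1/(4*(-384949 - 894985)) = -¼/(-1279934) = -¼*(-1/1279934) = 1/5119736 ≈ 1.9532e-7)
1/(p + k(832, 241)) = 1/(1/5119736 + (-3 + 241)/(9 + 241 + 241²)) = 1/(1/5119736 + 238/(9 + 241 + 58081)) = 1/(1/5119736 + 238/58331) = 1/(1/5119736 + (1/58331)*238) = 1/(1/5119736 + 34/8333) = 1/(174079357/42662760088) = 42662760088/174079357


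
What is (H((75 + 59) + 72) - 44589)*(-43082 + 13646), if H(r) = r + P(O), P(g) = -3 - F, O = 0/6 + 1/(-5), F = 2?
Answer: 1306605168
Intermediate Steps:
O = -⅕ (O = 0*(⅙) + 1*(-⅕) = 0 - ⅕ = -⅕ ≈ -0.20000)
P(g) = -5 (P(g) = -3 - 1*2 = -3 - 2 = -5)
H(r) = -5 + r (H(r) = r - 5 = -5 + r)
(H((75 + 59) + 72) - 44589)*(-43082 + 13646) = ((-5 + ((75 + 59) + 72)) - 44589)*(-43082 + 13646) = ((-5 + (134 + 72)) - 44589)*(-29436) = ((-5 + 206) - 44589)*(-29436) = (201 - 44589)*(-29436) = -44388*(-29436) = 1306605168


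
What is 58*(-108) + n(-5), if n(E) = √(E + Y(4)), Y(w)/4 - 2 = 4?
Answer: -6264 + √19 ≈ -6259.6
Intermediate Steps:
Y(w) = 24 (Y(w) = 8 + 4*4 = 8 + 16 = 24)
n(E) = √(24 + E) (n(E) = √(E + 24) = √(24 + E))
58*(-108) + n(-5) = 58*(-108) + √(24 - 5) = -6264 + √19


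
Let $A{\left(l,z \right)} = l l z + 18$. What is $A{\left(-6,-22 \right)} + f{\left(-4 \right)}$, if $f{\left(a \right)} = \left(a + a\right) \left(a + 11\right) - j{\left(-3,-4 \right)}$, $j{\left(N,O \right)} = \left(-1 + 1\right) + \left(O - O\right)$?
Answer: $-830$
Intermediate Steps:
$j{\left(N,O \right)} = 0$ ($j{\left(N,O \right)} = 0 + 0 = 0$)
$A{\left(l,z \right)} = 18 + z l^{2}$ ($A{\left(l,z \right)} = l^{2} z + 18 = z l^{2} + 18 = 18 + z l^{2}$)
$f{\left(a \right)} = 2 a \left(11 + a\right)$ ($f{\left(a \right)} = \left(a + a\right) \left(a + 11\right) - 0 = 2 a \left(11 + a\right) + 0 = 2 a \left(11 + a\right)$)
$A{\left(-6,-22 \right)} + f{\left(-4 \right)} = \left(18 - 22 \left(-6\right)^{2}\right) + 2 \left(-4\right) \left(11 - 4\right) = \left(18 - 792\right) + 2 \left(-4\right) 7 = \left(18 - 792\right) - 56 = -774 - 56 = -830$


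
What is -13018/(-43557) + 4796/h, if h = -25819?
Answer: 127212370/1124598183 ≈ 0.11312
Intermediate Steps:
-13018/(-43557) + 4796/h = -13018/(-43557) + 4796/(-25819) = -13018*(-1/43557) + 4796*(-1/25819) = 13018/43557 - 4796/25819 = 127212370/1124598183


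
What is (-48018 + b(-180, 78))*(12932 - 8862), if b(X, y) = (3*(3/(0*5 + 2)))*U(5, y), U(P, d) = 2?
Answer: -195396630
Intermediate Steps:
b(X, y) = 9 (b(X, y) = (3*(3/(0*5 + 2)))*2 = (3*(3/(0 + 2)))*2 = (3*(3/2))*2 = (9/2)*2 = 9)
(-48018 + b(-180, 78))*(12932 - 8862) = (-48018 + 9)*(12932 - 8862) = -48009*4070 = -195396630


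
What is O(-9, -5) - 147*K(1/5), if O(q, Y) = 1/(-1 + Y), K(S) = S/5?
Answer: -907/150 ≈ -6.0467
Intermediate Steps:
K(S) = S/5 (K(S) = S*(⅕) = S/5)
O(-9, -5) - 147*K(1/5) = 1/(-1 - 5) - 147/(5*5) = 1/(-6) - 147/(5*5) = -⅙ - 147*1/25 = -⅙ - 147/25 = -907/150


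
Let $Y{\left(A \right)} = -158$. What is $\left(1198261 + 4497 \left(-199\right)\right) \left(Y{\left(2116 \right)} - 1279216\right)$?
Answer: $-388108337892$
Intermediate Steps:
$\left(1198261 + 4497 \left(-199\right)\right) \left(Y{\left(2116 \right)} - 1279216\right) = \left(1198261 + 4497 \left(-199\right)\right) \left(-158 - 1279216\right) = \left(1198261 - 894903\right) \left(-1279374\right) = 303358 \left(-1279374\right) = -388108337892$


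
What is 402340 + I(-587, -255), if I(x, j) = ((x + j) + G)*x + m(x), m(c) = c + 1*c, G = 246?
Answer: 751018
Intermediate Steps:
m(c) = 2*c (m(c) = c + c = 2*c)
I(x, j) = 2*x + x*(246 + j + x) (I(x, j) = ((x + j) + 246)*x + 2*x = ((j + x) + 246)*x + 2*x = (246 + j + x)*x + 2*x = x*(246 + j + x) + 2*x = 2*x + x*(246 + j + x))
402340 + I(-587, -255) = 402340 - 587*(248 - 255 - 587) = 402340 - 587*(-594) = 402340 + 348678 = 751018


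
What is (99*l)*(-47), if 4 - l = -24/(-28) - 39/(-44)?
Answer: -293985/28 ≈ -10499.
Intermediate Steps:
l = 695/308 (l = 4 - (-24/(-28) - 39/(-44)) = 4 - (-24*(-1/28) - 39*(-1/44)) = 4 - (6/7 + 39/44) = 4 - 1*537/308 = 4 - 537/308 = 695/308 ≈ 2.2565)
(99*l)*(-47) = (99*(695/308))*(-47) = (6255/28)*(-47) = -293985/28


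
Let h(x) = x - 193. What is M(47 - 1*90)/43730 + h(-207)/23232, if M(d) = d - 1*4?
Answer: -580747/31747980 ≈ -0.018292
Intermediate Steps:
h(x) = -193 + x
M(d) = -4 + d (M(d) = d - 4 = -4 + d)
M(47 - 1*90)/43730 + h(-207)/23232 = (-4 + (47 - 1*90))/43730 + (-193 - 207)/23232 = (-4 + (47 - 90))*(1/43730) - 400*1/23232 = (-4 - 43)*(1/43730) - 25/1452 = -47*1/43730 - 25/1452 = -47/43730 - 25/1452 = -580747/31747980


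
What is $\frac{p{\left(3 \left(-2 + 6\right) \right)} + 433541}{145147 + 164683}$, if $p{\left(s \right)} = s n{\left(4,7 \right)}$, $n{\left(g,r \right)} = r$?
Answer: $\frac{86725}{61966} \approx 1.3996$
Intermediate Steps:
$p{\left(s \right)} = 7 s$ ($p{\left(s \right)} = s 7 = 7 s$)
$\frac{p{\left(3 \left(-2 + 6\right) \right)} + 433541}{145147 + 164683} = \frac{7 \cdot 3 \left(-2 + 6\right) + 433541}{145147 + 164683} = \frac{7 \cdot 3 \cdot 4 + 433541}{309830} = \left(7 \cdot 12 + 433541\right) \frac{1}{309830} = \left(84 + 433541\right) \frac{1}{309830} = 433625 \cdot \frac{1}{309830} = \frac{86725}{61966}$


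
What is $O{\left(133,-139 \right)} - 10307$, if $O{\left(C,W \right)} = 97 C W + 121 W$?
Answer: $-1820365$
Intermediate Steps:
$O{\left(C,W \right)} = 121 W + 97 C W$ ($O{\left(C,W \right)} = 97 C W + 121 W = 121 W + 97 C W$)
$O{\left(133,-139 \right)} - 10307 = - 139 \left(121 + 97 \cdot 133\right) - 10307 = - 139 \left(121 + 12901\right) - 10307 = \left(-139\right) 13022 - 10307 = -1810058 - 10307 = -1820365$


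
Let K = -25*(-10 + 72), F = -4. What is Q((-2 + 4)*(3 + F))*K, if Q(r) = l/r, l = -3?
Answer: -2325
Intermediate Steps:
Q(r) = -3/r
K = -1550 (K = -25*62 = -1550)
Q((-2 + 4)*(3 + F))*K = -3*1/((-2 + 4)*(3 - 4))*(-1550) = -3/(2*(-1))*(-1550) = -3/(-2)*(-1550) = -3*(-½)*(-1550) = (3/2)*(-1550) = -2325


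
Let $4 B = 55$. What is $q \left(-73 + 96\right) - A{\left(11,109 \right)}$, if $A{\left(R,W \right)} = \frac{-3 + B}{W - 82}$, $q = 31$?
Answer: $\frac{76961}{108} \approx 712.6$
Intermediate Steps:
$B = \frac{55}{4}$ ($B = \frac{1}{4} \cdot 55 = \frac{55}{4} \approx 13.75$)
$A{\left(R,W \right)} = \frac{43}{4 \left(-82 + W\right)}$ ($A{\left(R,W \right)} = \frac{-3 + \frac{55}{4}}{W - 82} = \frac{43}{4 \left(-82 + W\right)}$)
$q \left(-73 + 96\right) - A{\left(11,109 \right)} = 31 \left(-73 + 96\right) - \frac{43}{4 \left(-82 + 109\right)} = 31 \cdot 23 - \frac{43}{4 \cdot 27} = 713 - \frac{43}{4} \cdot \frac{1}{27} = 713 - \frac{43}{108} = \frac{76961}{108}$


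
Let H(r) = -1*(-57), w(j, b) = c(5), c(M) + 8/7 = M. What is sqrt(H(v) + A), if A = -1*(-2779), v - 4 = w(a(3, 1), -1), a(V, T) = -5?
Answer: 2*sqrt(709) ≈ 53.254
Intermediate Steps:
c(M) = -8/7 + M
w(j, b) = 27/7 (w(j, b) = -8/7 + 5 = 27/7)
v = 55/7 (v = 4 + 27/7 = 55/7 ≈ 7.8571)
H(r) = 57
A = 2779
sqrt(H(v) + A) = sqrt(57 + 2779) = sqrt(2836) = 2*sqrt(709)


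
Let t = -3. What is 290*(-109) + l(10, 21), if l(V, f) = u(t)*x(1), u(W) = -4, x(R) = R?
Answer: -31614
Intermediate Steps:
l(V, f) = -4 (l(V, f) = -4*1 = -4)
290*(-109) + l(10, 21) = 290*(-109) - 4 = -31610 - 4 = -31614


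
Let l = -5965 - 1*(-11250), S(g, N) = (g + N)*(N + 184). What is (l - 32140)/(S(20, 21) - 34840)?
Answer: 5371/5287 ≈ 1.0159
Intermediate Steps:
S(g, N) = (184 + N)*(N + g) (S(g, N) = (N + g)*(184 + N) = (184 + N)*(N + g))
l = 5285 (l = -5965 + 11250 = 5285)
(l - 32140)/(S(20, 21) - 34840) = (5285 - 32140)/((21**2 + 184*21 + 184*20 + 21*20) - 34840) = -26855/((441 + 3864 + 3680 + 420) - 34840) = -26855/(8405 - 34840) = -26855/(-26435) = -26855*(-1/26435) = 5371/5287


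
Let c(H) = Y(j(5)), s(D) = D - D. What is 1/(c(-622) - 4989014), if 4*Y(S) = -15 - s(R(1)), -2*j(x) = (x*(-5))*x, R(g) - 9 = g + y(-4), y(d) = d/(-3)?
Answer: -4/19956071 ≈ -2.0044e-7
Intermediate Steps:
y(d) = -d/3 (y(d) = d*(-⅓) = -d/3)
R(g) = 31/3 + g (R(g) = 9 + (g - ⅓*(-4)) = 9 + (g + 4/3) = 9 + (4/3 + g) = 31/3 + g)
j(x) = 5*x²/2 (j(x) = -x*(-5)*x/2 = -(-5*x)*x/2 = -(-5)*x²/2 = 5*x²/2)
s(D) = 0
Y(S) = -15/4 (Y(S) = (-15 - 1*0)/4 = (-15 + 0)/4 = (¼)*(-15) = -15/4)
c(H) = -15/4
1/(c(-622) - 4989014) = 1/(-15/4 - 4989014) = 1/(-19956071/4) = -4/19956071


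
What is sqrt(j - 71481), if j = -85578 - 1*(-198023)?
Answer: 14*sqrt(209) ≈ 202.40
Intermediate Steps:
j = 112445 (j = -85578 + 198023 = 112445)
sqrt(j - 71481) = sqrt(112445 - 71481) = sqrt(40964) = 14*sqrt(209)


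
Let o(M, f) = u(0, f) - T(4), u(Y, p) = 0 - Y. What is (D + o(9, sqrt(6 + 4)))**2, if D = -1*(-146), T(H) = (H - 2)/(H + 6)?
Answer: 531441/25 ≈ 21258.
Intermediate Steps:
u(Y, p) = -Y
T(H) = (-2 + H)/(6 + H)
o(M, f) = -1/5 (o(M, f) = -1*0 - (-2 + 4)/(6 + 4) = 0 - 2/10 = 0 - 1*1/5 = 0 - 1/5 = -1/5)
D = 146
(D + o(9, sqrt(6 + 4)))**2 = (146 - 1/5)**2 = (729/5)**2 = 531441/25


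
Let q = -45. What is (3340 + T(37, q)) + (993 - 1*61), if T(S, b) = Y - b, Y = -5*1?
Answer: 4312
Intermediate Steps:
Y = -5
T(S, b) = -5 - b
(3340 + T(37, q)) + (993 - 1*61) = (3340 + (-5 - 1*(-45))) + (993 - 1*61) = (3340 + (-5 + 45)) + (993 - 61) = (3340 + 40) + 932 = 3380 + 932 = 4312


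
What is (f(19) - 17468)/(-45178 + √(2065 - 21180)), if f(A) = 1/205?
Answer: 161779662142/418419513795 + 3580939*I*√19115/418419513795 ≈ 0.38664 + 0.0011832*I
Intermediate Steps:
f(A) = 1/205
(f(19) - 17468)/(-45178 + √(2065 - 21180)) = (1/205 - 17468)/(-45178 + √(2065 - 21180)) = -3580939/(205*(-45178 + √(-19115))) = -3580939/(205*(-45178 + I*√19115))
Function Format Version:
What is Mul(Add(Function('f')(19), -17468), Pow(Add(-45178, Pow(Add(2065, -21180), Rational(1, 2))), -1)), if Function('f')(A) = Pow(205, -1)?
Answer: Add(Rational(161779662142, 418419513795), Mul(Rational(3580939, 418419513795), I, Pow(19115, Rational(1, 2)))) ≈ Add(0.38664, Mul(0.0011832, I))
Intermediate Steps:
Function('f')(A) = Rational(1, 205)
Mul(Add(Function('f')(19), -17468), Pow(Add(-45178, Pow(Add(2065, -21180), Rational(1, 2))), -1)) = Mul(Add(Rational(1, 205), -17468), Pow(Add(-45178, Pow(Add(2065, -21180), Rational(1, 2))), -1)) = Mul(Rational(-3580939, 205), Pow(Add(-45178, Pow(-19115, Rational(1, 2))), -1)) = Mul(Rational(-3580939, 205), Pow(Add(-45178, Mul(I, Pow(19115, Rational(1, 2)))), -1))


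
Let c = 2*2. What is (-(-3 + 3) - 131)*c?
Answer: -524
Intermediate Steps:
c = 4
(-(-3 + 3) - 131)*c = (-(-3 + 3) - 131)*4 = (-1*0 - 131)*4 = (0 - 131)*4 = -131*4 = -524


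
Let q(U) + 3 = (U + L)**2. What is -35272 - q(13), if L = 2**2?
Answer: -35558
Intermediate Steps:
L = 4
q(U) = -3 + (4 + U)**2 (q(U) = -3 + (U + 4)**2 = -3 + (4 + U)**2)
-35272 - q(13) = -35272 - (-3 + (4 + 13)**2) = -35272 - (-3 + 17**2) = -35272 - (-3 + 289) = -35272 - 1*286 = -35272 - 286 = -35558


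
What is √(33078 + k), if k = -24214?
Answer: 4*√554 ≈ 94.149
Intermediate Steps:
√(33078 + k) = √(33078 - 24214) = √8864 = 4*√554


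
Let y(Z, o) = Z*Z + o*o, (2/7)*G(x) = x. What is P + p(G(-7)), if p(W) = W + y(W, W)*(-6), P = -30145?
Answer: -74745/2 ≈ -37373.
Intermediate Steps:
G(x) = 7*x/2
y(Z, o) = Z**2 + o**2
p(W) = W - 12*W**2 (p(W) = W + (W**2 + W**2)*(-6) = W + (2*W**2)*(-6) = W - 12*W**2)
P + p(G(-7)) = -30145 + ((7/2)*(-7))*(1 - 42*(-7)) = -30145 - 49*(1 - 12*(-49/2))/2 = -30145 - 49*(1 + 294)/2 = -30145 - 49/2*295 = -30145 - 14455/2 = -74745/2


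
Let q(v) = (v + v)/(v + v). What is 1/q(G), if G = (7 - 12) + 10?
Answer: 1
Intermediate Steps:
G = 5 (G = -5 + 10 = 5)
q(v) = 1 (q(v) = (2*v)/((2*v)) = (2*v)*(1/(2*v)) = 1)
1/q(G) = 1/1 = 1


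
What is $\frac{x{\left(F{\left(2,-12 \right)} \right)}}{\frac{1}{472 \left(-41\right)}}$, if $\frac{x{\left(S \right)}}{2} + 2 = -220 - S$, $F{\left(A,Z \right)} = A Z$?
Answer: $7663392$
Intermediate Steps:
$x{\left(S \right)} = -444 - 2 S$ ($x{\left(S \right)} = -4 + 2 \left(-220 - S\right) = -4 - \left(440 + 2 S\right) = -444 - 2 S$)
$\frac{x{\left(F{\left(2,-12 \right)} \right)}}{\frac{1}{472 \left(-41\right)}} = \frac{-444 - 2 \cdot 2 \left(-12\right)}{\frac{1}{472 \left(-41\right)}} = \frac{-444 - -48}{\frac{1}{-19352}} = \frac{-444 + 48}{- \frac{1}{19352}} = \left(-396\right) \left(-19352\right) = 7663392$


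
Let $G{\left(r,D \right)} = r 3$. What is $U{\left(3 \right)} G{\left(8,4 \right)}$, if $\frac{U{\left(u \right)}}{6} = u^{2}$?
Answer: $1296$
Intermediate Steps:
$U{\left(u \right)} = 6 u^{2}$
$G{\left(r,D \right)} = 3 r$
$U{\left(3 \right)} G{\left(8,4 \right)} = 6 \cdot 3^{2} \cdot 3 \cdot 8 = 6 \cdot 9 \cdot 24 = 54 \cdot 24 = 1296$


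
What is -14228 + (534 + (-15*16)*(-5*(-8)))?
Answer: -23294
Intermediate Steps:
-14228 + (534 + (-15*16)*(-5*(-8))) = -14228 + (534 - 240*40) = -14228 + (534 - 9600) = -14228 - 9066 = -23294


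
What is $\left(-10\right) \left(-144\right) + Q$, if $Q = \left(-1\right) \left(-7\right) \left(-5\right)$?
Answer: $1405$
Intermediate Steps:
$Q = -35$ ($Q = 7 \left(-5\right) = -35$)
$\left(-10\right) \left(-144\right) + Q = \left(-10\right) \left(-144\right) - 35 = 1440 - 35 = 1405$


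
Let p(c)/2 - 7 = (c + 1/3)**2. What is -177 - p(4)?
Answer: -2057/9 ≈ -228.56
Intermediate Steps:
p(c) = 14 + 2*(1/3 + c)**2 (p(c) = 14 + 2*(c + 1/3)**2 = 14 + 2*(1/3 + c)**2)
-177 - p(4) = -177 - (14 + 2*(1 + 3*4)**2/9) = -177 - (14 + 2*(1 + 12)**2/9) = -177 - (14 + (2/9)*13**2) = -177 - (14 + (2/9)*169) = -177 - (14 + 338/9) = -177 - 1*464/9 = -177 - 464/9 = -2057/9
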